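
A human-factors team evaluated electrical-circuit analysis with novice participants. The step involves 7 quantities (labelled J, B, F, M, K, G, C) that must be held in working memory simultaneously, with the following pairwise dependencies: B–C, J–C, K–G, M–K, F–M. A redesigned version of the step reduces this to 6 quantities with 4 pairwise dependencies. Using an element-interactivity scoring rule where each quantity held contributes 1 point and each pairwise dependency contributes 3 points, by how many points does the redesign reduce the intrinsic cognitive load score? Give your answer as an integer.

Original: 7 × 1 + 5 × 3 = 7 + 15 = 22.
Redesigned: 6 × 1 + 4 × 3 = 6 + 12 = 18.
Reduction = 22 − 18 = 4.

4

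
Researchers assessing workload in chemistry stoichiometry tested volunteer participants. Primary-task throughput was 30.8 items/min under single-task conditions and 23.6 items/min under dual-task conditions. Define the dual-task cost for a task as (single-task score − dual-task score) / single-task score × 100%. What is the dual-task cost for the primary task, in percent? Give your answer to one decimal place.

23.4

Cost = (30.8 − 23.6) / 30.8 × 100%
     = 7.2000 / 30.8 × 100% = 23.3766%.
≈ 23.4%.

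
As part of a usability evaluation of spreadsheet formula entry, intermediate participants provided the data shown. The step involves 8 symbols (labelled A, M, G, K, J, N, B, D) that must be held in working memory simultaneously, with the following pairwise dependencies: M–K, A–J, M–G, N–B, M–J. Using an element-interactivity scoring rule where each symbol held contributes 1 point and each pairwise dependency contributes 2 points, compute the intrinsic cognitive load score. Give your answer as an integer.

18

Count of symbols held simultaneously: 8.
Count of pairwise dependencies listed: 5.
Element contribution: 8 × 1 = 8.
Interaction contribution: 5 × 2 = 10.
Intrinsic load = 8 + 10 = 18.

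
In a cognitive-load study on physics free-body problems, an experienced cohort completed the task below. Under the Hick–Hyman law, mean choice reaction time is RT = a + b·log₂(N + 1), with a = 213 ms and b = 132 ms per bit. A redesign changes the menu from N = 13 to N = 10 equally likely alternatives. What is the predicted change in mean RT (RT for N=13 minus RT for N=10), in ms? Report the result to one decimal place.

RT(13) = 213 + 132·log₂(14) = 213 + 132·3.8074 = 715.5768 ms.
RT(10) = 213 + 132·log₂(11) = 213 + 132·3.4594 = 669.6408 ms.
Difference = 715.5768 − 669.6408 = 45.9360 ≈ 45.9 ms.

45.9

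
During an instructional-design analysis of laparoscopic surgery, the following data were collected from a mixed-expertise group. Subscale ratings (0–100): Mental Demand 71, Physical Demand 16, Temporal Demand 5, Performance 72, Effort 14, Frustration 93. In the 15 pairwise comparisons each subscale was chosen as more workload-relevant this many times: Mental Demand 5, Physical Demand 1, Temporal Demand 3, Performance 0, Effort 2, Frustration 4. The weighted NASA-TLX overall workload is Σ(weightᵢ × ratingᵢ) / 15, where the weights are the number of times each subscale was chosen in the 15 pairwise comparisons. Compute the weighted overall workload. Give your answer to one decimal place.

The tallies are the weights (they sum to 15).
Weighted sum = 5·71 + 1·16 + 3·5 + 0·72 + 2·14 + 4·93
            = 355 + 16 + 15 + 0 + 28 + 372 = 786.
Overall workload = 786 / 15 = 52.4000 ≈ 52.4.

52.4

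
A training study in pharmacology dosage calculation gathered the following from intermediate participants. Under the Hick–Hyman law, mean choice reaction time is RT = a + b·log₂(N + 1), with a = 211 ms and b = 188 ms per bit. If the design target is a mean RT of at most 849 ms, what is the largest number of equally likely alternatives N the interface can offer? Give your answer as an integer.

Set 211 + 188·log₂(N + 1) ≤ 849.
log₂(N + 1) ≤ (849 − 211) / 188 = 3.3936.
N + 1 ≤ 2^3.3936 = 10.5093.
N ≤ 9.5093, so the largest integer N is 9.

9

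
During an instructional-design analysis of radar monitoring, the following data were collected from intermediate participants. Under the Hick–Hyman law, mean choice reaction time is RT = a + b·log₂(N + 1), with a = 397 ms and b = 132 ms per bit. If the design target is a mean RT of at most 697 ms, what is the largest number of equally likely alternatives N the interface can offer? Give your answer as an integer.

3

Set 397 + 132·log₂(N + 1) ≤ 697.
log₂(N + 1) ≤ (697 − 397) / 132 = 2.2727.
N + 1 ≤ 2^2.2727 = 4.8323.
N ≤ 3.8323, so the largest integer N is 3.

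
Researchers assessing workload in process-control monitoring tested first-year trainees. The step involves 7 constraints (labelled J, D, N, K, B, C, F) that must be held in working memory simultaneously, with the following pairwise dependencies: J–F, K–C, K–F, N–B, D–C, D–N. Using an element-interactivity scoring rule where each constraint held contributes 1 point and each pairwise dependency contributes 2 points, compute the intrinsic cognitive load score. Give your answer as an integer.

19

Count of constraints held simultaneously: 7.
Count of pairwise dependencies listed: 6.
Element contribution: 7 × 1 = 7.
Interaction contribution: 6 × 2 = 12.
Intrinsic load = 7 + 12 = 19.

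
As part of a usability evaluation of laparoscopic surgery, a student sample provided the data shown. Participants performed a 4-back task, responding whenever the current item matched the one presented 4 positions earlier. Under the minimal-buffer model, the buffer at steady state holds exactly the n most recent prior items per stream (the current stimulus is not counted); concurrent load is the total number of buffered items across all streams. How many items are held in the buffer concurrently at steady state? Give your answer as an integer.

4

The buffer holds the 4 most recent prior items.
Steady-state concurrent load = 4 items.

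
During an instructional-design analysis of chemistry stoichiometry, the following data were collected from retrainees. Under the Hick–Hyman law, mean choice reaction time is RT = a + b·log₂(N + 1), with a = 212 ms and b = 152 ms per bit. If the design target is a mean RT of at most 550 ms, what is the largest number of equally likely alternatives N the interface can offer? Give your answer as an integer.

3

Set 212 + 152·log₂(N + 1) ≤ 550.
log₂(N + 1) ≤ (550 − 212) / 152 = 2.2237.
N + 1 ≤ 2^2.2237 = 4.6709.
N ≤ 3.6709, so the largest integer N is 3.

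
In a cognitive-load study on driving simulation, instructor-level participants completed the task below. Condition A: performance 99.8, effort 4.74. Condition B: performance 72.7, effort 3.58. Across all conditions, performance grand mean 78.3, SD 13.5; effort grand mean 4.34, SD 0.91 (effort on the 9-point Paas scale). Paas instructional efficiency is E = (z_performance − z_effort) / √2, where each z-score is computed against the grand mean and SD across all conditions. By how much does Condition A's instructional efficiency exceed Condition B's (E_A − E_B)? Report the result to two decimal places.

0.52

Condition A: z_P = (99.8 − 78.3)/13.5 = 1.5926; z_E = (4.74 − 4.34)/0.91 = 0.4396; E_A = (1.5926 − 0.4396)/√2 = 0.8153.
Condition B: z_P = (72.7 − 78.3)/13.5 = -0.4148; z_E = (3.58 − 4.34)/0.91 = -0.8352; E_B = (-0.4148 − (-0.8352))/√2 = 0.2973.
E_A − E_B = 0.8153 − 0.2973 = 0.5180 ≈ 0.52.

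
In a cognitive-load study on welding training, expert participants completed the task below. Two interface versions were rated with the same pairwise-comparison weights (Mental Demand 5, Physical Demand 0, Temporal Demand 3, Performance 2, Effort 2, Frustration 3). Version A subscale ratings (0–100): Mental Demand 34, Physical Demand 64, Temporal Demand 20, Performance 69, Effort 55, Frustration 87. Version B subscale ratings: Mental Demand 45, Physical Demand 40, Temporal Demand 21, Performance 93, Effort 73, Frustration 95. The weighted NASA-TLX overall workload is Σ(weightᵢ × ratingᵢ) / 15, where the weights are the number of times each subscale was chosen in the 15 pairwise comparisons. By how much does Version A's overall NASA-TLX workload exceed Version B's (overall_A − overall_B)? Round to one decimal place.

-11.1

Version A weighted sum = 5·34 + 0·64 + 3·20 + 2·69 + 2·55 + 3·87 = 170 + 0 + 60 + 138 + 110 + 261 = 739; overall_A = 739/15 = 49.2667.
Version B weighted sum = 5·45 + 0·40 + 3·21 + 2·93 + 2·73 + 3·95 = 225 + 0 + 63 + 186 + 146 + 285 = 905; overall_B = 905/15 = 60.3333.
Difference = 49.2667 − 60.3333 = -11.0666 ≈ -11.1.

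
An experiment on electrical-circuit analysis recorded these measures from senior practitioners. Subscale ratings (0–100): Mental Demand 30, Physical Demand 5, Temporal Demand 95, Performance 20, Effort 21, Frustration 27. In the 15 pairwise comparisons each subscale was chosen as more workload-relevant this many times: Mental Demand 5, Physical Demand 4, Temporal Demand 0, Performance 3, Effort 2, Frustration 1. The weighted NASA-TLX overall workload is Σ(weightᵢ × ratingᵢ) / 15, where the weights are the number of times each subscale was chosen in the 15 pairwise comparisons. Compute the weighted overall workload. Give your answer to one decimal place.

19.9

The tallies are the weights (they sum to 15).
Weighted sum = 5·30 + 4·5 + 0·95 + 3·20 + 2·21 + 1·27
            = 150 + 20 + 0 + 60 + 42 + 27 = 299.
Overall workload = 299 / 15 = 19.9333 ≈ 19.9.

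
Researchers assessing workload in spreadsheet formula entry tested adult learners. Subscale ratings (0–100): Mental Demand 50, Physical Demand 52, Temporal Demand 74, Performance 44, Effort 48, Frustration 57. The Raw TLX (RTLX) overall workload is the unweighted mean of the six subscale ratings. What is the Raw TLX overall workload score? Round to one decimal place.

54.2

Sum of ratings = 50 + 52 + 74 + 44 + 48 + 57 = 325.
RTLX = 325 / 6 = 54.1667 ≈ 54.2.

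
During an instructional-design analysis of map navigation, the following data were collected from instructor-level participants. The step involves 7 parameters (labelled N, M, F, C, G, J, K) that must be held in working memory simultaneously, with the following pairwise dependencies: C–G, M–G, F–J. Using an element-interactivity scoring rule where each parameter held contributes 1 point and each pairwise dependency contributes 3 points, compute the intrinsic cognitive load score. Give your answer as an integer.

Count of parameters held simultaneously: 7.
Count of pairwise dependencies listed: 3.
Element contribution: 7 × 1 = 7.
Interaction contribution: 3 × 3 = 9.
Intrinsic load = 7 + 9 = 16.

16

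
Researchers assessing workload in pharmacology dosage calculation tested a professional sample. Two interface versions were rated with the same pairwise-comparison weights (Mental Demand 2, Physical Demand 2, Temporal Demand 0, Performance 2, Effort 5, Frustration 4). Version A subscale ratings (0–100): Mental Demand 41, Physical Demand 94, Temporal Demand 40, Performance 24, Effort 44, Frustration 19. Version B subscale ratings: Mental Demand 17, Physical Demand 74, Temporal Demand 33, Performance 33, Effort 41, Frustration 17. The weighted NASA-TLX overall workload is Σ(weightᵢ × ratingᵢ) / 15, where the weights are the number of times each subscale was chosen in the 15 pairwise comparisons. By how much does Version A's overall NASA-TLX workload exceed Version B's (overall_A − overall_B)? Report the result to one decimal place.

6.2

Version A weighted sum = 2·41 + 2·94 + 0·40 + 2·24 + 5·44 + 4·19 = 82 + 188 + 0 + 48 + 220 + 76 = 614; overall_A = 614/15 = 40.9333.
Version B weighted sum = 2·17 + 2·74 + 0·33 + 2·33 + 5·41 + 4·17 = 34 + 148 + 0 + 66 + 205 + 68 = 521; overall_B = 521/15 = 34.7333.
Difference = 40.9333 − 34.7333 = 6.2000 ≈ 6.2.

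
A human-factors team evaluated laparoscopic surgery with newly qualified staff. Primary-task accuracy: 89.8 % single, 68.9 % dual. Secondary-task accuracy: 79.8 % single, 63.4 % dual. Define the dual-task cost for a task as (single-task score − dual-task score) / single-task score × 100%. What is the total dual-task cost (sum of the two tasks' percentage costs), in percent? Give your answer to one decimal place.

Primary cost = (89.8 − 68.9) / 89.8 × 100% = 23.2739%.
Secondary cost = (79.8 − 63.4) / 79.8 × 100% = 20.5514%.
Total = 23.2739% + 20.5514% = 43.8253% ≈ 43.8%.

43.8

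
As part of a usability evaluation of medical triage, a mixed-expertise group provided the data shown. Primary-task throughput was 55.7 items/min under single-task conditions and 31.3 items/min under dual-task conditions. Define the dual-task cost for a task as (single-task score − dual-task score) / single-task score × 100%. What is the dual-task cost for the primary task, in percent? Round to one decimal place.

Cost = (55.7 − 31.3) / 55.7 × 100%
     = 24.4000 / 55.7 × 100% = 43.8061%.
≈ 43.8%.

43.8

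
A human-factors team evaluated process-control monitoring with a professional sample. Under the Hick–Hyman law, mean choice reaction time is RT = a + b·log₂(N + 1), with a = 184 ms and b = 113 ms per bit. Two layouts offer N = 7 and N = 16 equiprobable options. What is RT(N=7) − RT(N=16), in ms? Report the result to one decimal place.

-122.9

RT(7) = 184 + 113·log₂(8) = 184 + 113·3.0000 = 523.0000 ms.
RT(16) = 184 + 113·log₂(17) = 184 + 113·4.0875 = 645.8875 ms.
Difference = 523.0000 − 645.8875 = -122.8875 ≈ -122.9 ms.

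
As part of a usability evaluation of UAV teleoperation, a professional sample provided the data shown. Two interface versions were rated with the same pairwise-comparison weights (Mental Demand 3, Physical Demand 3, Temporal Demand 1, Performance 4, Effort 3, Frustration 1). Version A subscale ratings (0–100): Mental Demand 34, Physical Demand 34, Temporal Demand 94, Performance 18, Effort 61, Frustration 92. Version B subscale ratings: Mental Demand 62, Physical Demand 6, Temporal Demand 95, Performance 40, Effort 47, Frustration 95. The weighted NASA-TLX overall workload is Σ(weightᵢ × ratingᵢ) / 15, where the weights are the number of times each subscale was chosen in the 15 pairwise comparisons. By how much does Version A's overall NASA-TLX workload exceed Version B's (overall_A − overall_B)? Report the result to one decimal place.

-3.3

Version A weighted sum = 3·34 + 3·34 + 1·94 + 4·18 + 3·61 + 1·92 = 102 + 102 + 94 + 72 + 183 + 92 = 645; overall_A = 645/15 = 43.0000.
Version B weighted sum = 3·62 + 3·6 + 1·95 + 4·40 + 3·47 + 1·95 = 186 + 18 + 95 + 160 + 141 + 95 = 695; overall_B = 695/15 = 46.3333.
Difference = 43.0000 − 46.3333 = -3.3333 ≈ -3.3.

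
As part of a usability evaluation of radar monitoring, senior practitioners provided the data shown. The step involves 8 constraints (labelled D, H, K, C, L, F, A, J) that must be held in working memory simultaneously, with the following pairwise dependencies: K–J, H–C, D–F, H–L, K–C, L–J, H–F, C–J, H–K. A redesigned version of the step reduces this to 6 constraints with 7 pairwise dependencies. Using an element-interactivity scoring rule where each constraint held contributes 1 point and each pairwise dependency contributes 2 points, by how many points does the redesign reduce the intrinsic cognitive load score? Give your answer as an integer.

Original: 8 × 1 + 9 × 2 = 8 + 18 = 26.
Redesigned: 6 × 1 + 7 × 2 = 6 + 14 = 20.
Reduction = 26 − 20 = 6.

6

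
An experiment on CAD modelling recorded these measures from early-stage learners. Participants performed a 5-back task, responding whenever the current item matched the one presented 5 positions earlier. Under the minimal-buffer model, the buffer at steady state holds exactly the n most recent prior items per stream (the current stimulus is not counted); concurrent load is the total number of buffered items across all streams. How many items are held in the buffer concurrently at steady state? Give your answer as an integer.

The buffer holds the 5 most recent prior items.
Steady-state concurrent load = 5 items.

5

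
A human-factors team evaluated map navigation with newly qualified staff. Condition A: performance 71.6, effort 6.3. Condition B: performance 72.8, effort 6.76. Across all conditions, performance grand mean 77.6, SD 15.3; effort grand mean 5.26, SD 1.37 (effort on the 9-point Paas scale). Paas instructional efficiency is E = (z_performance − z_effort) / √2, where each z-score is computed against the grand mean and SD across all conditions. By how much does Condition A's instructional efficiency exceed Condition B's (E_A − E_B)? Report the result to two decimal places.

Condition A: z_P = (71.6 − 77.6)/15.3 = -0.3922; z_E = (6.3 − 5.26)/1.37 = 0.7591; E_A = (-0.3922 − 0.7591)/√2 = -0.8141.
Condition B: z_P = (72.8 − 77.6)/15.3 = -0.3137; z_E = (6.76 − 5.26)/1.37 = 1.0949; E_B = (-0.3137 − 1.0949)/√2 = -0.9960.
E_A − E_B = -0.8141 − (-0.9960) = 0.1819 ≈ 0.18.

0.18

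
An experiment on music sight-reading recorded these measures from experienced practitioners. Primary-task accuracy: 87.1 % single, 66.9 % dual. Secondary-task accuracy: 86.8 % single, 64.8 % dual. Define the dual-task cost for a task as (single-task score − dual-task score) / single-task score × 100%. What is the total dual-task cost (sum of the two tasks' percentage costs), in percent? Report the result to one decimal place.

Primary cost = (87.1 − 66.9) / 87.1 × 100% = 23.1917%.
Secondary cost = (86.8 − 64.8) / 86.8 × 100% = 25.3456%.
Total = 23.1917% + 25.3456% = 48.5373% ≈ 48.5%.

48.5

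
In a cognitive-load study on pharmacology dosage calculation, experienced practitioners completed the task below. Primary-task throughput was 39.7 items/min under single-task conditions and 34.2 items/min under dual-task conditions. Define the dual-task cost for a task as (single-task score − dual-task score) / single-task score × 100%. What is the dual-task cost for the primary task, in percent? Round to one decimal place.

13.9

Cost = (39.7 − 34.2) / 39.7 × 100%
     = 5.5000 / 39.7 × 100% = 13.8539%.
≈ 13.9%.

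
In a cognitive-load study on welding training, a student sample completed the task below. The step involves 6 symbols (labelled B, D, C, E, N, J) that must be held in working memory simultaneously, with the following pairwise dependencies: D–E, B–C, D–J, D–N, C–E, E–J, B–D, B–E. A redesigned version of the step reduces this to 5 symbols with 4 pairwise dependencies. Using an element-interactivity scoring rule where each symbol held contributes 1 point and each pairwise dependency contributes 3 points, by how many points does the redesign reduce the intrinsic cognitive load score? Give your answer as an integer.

Original: 6 × 1 + 8 × 3 = 6 + 24 = 30.
Redesigned: 5 × 1 + 4 × 3 = 5 + 12 = 17.
Reduction = 30 − 17 = 13.

13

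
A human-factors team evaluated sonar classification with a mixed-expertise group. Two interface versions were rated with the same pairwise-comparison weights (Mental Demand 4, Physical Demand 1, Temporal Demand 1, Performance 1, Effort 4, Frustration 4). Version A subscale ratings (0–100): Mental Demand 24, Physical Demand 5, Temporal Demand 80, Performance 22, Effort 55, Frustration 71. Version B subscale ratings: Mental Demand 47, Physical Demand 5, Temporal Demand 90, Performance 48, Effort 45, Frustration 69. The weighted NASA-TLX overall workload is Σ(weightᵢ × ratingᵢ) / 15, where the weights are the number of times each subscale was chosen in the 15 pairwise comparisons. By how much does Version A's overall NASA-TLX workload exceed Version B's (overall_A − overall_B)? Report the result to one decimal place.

Version A weighted sum = 4·24 + 1·5 + 1·80 + 1·22 + 4·55 + 4·71 = 96 + 5 + 80 + 22 + 220 + 284 = 707; overall_A = 707/15 = 47.1333.
Version B weighted sum = 4·47 + 1·5 + 1·90 + 1·48 + 4·45 + 4·69 = 188 + 5 + 90 + 48 + 180 + 276 = 787; overall_B = 787/15 = 52.4667.
Difference = 47.1333 − 52.4667 = -5.3334 ≈ -5.3.

-5.3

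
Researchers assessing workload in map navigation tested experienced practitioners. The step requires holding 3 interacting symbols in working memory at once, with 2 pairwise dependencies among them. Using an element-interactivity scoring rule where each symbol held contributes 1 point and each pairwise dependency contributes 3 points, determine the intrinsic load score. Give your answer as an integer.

9

Element contribution: 3 × 1 = 3.
Interaction contribution: 2 × 3 = 6.
Intrinsic load = 3 + 6 = 9.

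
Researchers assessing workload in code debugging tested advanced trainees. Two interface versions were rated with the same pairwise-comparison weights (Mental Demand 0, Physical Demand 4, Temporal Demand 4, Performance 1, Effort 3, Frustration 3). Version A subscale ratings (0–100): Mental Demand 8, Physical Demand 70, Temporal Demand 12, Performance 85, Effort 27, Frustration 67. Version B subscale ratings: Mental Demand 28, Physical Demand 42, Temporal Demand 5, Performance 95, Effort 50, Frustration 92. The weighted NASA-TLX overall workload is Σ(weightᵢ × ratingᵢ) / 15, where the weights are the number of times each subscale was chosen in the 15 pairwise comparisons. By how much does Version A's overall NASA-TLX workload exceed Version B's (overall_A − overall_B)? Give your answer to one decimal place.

-0.9

Version A weighted sum = 0·8 + 4·70 + 4·12 + 1·85 + 3·27 + 3·67 = 0 + 280 + 48 + 85 + 81 + 201 = 695; overall_A = 695/15 = 46.3333.
Version B weighted sum = 0·28 + 4·42 + 4·5 + 1·95 + 3·50 + 3·92 = 0 + 168 + 20 + 95 + 150 + 276 = 709; overall_B = 709/15 = 47.2667.
Difference = 46.3333 − 47.2667 = -0.9334 ≈ -0.9.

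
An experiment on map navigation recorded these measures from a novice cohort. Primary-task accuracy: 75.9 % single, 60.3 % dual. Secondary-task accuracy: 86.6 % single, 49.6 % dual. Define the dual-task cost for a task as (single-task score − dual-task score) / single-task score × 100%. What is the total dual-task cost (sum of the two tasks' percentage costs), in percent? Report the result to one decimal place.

63.3

Primary cost = (75.9 − 60.3) / 75.9 × 100% = 20.5534%.
Secondary cost = (86.6 − 49.6) / 86.6 × 100% = 42.7252%.
Total = 20.5534% + 42.7252% = 63.2786% ≈ 63.3%.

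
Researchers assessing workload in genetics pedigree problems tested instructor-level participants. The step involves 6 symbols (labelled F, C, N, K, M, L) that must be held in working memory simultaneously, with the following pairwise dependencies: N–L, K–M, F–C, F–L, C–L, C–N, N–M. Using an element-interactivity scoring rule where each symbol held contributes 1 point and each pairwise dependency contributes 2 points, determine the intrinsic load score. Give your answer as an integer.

Count of symbols held simultaneously: 6.
Count of pairwise dependencies listed: 7.
Element contribution: 6 × 1 = 6.
Interaction contribution: 7 × 2 = 14.
Intrinsic load = 6 + 14 = 20.

20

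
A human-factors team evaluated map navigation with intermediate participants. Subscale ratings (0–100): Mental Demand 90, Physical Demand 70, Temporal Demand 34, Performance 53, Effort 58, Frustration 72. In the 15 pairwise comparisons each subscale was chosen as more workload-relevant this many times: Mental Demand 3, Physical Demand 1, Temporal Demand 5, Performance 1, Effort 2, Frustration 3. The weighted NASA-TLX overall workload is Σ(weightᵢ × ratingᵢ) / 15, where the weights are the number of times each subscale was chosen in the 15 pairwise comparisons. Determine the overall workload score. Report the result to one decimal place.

59.7

The tallies are the weights (they sum to 15).
Weighted sum = 3·90 + 1·70 + 5·34 + 1·53 + 2·58 + 3·72
            = 270 + 70 + 170 + 53 + 116 + 216 = 895.
Overall workload = 895 / 15 = 59.6667 ≈ 59.7.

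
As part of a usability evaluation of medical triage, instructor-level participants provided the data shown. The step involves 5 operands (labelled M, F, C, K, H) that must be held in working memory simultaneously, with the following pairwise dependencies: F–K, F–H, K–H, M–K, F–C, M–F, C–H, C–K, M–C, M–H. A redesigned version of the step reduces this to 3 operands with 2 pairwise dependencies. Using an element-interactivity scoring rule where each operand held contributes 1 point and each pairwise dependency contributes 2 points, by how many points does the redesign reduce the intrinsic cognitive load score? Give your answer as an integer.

Original: 5 × 1 + 10 × 2 = 5 + 20 = 25.
Redesigned: 3 × 1 + 2 × 2 = 3 + 4 = 7.
Reduction = 25 − 7 = 18.

18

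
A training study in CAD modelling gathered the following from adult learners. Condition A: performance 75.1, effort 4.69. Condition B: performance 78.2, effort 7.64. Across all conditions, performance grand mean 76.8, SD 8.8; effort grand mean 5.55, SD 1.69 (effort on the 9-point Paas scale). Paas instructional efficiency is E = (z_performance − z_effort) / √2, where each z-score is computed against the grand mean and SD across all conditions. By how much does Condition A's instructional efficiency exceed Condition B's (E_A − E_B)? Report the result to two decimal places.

0.99

Condition A: z_P = (75.1 − 76.8)/8.8 = -0.1932; z_E = (4.69 − 5.55)/1.69 = -0.5089; E_A = (-0.1932 − (-0.5089))/√2 = 0.2232.
Condition B: z_P = (78.2 − 76.8)/8.8 = 0.1591; z_E = (7.64 − 5.55)/1.69 = 1.2367; E_B = (0.1591 − 1.2367)/√2 = -0.7620.
E_A − E_B = 0.2232 − (-0.7620) = 0.9852 ≈ 0.99.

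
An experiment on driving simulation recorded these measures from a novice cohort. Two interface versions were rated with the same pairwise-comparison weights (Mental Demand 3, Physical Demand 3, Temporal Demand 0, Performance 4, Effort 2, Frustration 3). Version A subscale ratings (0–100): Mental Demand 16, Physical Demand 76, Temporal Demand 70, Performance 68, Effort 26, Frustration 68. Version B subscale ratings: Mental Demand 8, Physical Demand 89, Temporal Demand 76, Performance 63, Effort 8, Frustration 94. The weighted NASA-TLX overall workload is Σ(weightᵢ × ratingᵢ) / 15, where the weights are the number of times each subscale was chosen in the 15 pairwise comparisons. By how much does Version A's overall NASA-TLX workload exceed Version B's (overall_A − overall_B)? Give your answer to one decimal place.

-2.5

Version A weighted sum = 3·16 + 3·76 + 0·70 + 4·68 + 2·26 + 3·68 = 48 + 228 + 0 + 272 + 52 + 204 = 804; overall_A = 804/15 = 53.6000.
Version B weighted sum = 3·8 + 3·89 + 0·76 + 4·63 + 2·8 + 3·94 = 24 + 267 + 0 + 252 + 16 + 282 = 841; overall_B = 841/15 = 56.0667.
Difference = 53.6000 − 56.0667 = -2.4667 ≈ -2.5.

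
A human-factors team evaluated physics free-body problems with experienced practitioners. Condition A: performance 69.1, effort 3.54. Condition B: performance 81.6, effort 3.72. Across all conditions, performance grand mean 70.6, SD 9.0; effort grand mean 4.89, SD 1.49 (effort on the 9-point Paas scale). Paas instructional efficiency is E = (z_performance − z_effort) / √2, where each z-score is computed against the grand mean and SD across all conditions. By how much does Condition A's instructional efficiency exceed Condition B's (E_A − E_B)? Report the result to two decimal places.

Condition A: z_P = (69.1 − 70.6)/9.0 = -0.1667; z_E = (3.54 − 4.89)/1.49 = -0.9060; E_A = (-0.1667 − (-0.9060))/√2 = 0.5228.
Condition B: z_P = (81.6 − 70.6)/9.0 = 1.2222; z_E = (3.72 − 4.89)/1.49 = -0.7852; E_B = (1.2222 − (-0.7852))/√2 = 1.4194.
E_A − E_B = 0.5228 − 1.4194 = -0.8966 ≈ -0.90.

-0.90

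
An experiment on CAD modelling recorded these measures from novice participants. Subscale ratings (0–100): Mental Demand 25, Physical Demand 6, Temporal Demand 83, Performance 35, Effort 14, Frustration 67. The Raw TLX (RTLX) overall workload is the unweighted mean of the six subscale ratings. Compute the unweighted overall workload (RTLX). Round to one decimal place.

Sum of ratings = 25 + 6 + 83 + 35 + 14 + 67 = 230.
RTLX = 230 / 6 = 38.3333 ≈ 38.3.

38.3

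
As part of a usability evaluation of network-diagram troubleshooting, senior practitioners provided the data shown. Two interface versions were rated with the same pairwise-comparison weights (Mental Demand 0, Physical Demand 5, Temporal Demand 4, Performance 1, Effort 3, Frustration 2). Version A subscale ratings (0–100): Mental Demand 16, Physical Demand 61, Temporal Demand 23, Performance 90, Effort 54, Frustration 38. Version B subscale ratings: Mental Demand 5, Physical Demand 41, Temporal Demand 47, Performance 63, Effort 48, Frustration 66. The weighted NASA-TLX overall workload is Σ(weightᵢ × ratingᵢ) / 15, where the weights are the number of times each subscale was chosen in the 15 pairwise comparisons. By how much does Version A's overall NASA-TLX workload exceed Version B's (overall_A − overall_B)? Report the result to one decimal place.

-0.5

Version A weighted sum = 0·16 + 5·61 + 4·23 + 1·90 + 3·54 + 2·38 = 0 + 305 + 92 + 90 + 162 + 76 = 725; overall_A = 725/15 = 48.3333.
Version B weighted sum = 0·5 + 5·41 + 4·47 + 1·63 + 3·48 + 2·66 = 0 + 205 + 188 + 63 + 144 + 132 = 732; overall_B = 732/15 = 48.8000.
Difference = 48.3333 − 48.8000 = -0.4667 ≈ -0.5.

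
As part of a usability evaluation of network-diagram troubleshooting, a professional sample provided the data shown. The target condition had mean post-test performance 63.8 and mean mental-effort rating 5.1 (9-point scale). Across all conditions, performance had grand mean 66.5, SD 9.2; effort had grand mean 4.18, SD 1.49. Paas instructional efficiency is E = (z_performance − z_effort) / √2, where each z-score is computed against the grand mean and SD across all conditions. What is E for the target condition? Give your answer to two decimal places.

z_performance = (63.8 − 66.5) / 9.2 = -2.7000 / 9.2 = -0.2935.
z_effort = (5.1 − 4.18) / 1.49 = 0.9200 / 1.49 = 0.6174.
z_P − z_E = -0.2935 − 0.6174 = -0.9109.
E = -0.9109 / √2 = -0.9109 / 1.41421 = -0.6441 ≈ -0.64.

-0.64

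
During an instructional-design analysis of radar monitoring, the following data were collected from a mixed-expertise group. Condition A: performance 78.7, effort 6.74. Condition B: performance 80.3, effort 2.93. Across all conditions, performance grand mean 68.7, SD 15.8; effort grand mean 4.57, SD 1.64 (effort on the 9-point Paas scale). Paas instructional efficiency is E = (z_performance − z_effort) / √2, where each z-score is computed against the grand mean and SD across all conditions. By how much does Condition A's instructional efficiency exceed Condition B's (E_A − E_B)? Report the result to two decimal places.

-1.71

Condition A: z_P = (78.7 − 68.7)/15.8 = 0.6329; z_E = (6.74 − 4.57)/1.64 = 1.3232; E_A = (0.6329 − 1.3232)/√2 = -0.4881.
Condition B: z_P = (80.3 − 68.7)/15.8 = 0.7342; z_E = (2.93 − 4.57)/1.64 = -1.0000; E_B = (0.7342 − (-1.0000))/√2 = 1.2263.
E_A − E_B = -0.4881 − 1.2263 = -1.7144 ≈ -1.71.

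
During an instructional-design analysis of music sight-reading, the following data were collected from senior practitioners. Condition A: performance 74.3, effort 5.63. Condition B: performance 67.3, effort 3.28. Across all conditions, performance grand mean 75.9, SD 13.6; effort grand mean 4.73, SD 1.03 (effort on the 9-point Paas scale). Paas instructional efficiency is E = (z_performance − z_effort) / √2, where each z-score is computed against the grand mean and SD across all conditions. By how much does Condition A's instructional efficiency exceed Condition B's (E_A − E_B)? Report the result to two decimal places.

Condition A: z_P = (74.3 − 75.9)/13.6 = -0.1176; z_E = (5.63 − 4.73)/1.03 = 0.8738; E_A = (-0.1176 − 0.8738)/√2 = -0.7010.
Condition B: z_P = (67.3 − 75.9)/13.6 = -0.6324; z_E = (3.28 − 4.73)/1.03 = -1.4078; E_B = (-0.6324 − (-1.4078))/√2 = 0.5483.
E_A − E_B = -0.7010 − 0.5483 = -1.2493 ≈ -1.25.

-1.25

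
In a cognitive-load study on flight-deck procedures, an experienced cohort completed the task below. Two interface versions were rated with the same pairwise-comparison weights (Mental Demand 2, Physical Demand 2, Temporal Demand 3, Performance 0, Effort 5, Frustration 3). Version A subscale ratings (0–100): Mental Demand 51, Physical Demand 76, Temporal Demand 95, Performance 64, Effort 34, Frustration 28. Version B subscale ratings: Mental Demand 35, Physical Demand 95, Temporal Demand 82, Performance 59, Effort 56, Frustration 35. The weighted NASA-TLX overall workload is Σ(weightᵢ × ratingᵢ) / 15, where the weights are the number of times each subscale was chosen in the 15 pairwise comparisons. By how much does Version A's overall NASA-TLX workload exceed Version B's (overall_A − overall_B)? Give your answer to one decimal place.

Version A weighted sum = 2·51 + 2·76 + 3·95 + 0·64 + 5·34 + 3·28 = 102 + 152 + 285 + 0 + 170 + 84 = 793; overall_A = 793/15 = 52.8667.
Version B weighted sum = 2·35 + 2·95 + 3·82 + 0·59 + 5·56 + 3·35 = 70 + 190 + 246 + 0 + 280 + 105 = 891; overall_B = 891/15 = 59.4000.
Difference = 52.8667 − 59.4000 = -6.5333 ≈ -6.5.

-6.5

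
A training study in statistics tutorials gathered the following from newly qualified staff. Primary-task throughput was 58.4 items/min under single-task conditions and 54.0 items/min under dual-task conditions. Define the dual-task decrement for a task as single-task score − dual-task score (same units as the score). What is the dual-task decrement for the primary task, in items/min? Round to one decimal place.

4.4

Decrement = 58.4 − 54.0 = 4.4000 items/min ≈ 4.4 items/min.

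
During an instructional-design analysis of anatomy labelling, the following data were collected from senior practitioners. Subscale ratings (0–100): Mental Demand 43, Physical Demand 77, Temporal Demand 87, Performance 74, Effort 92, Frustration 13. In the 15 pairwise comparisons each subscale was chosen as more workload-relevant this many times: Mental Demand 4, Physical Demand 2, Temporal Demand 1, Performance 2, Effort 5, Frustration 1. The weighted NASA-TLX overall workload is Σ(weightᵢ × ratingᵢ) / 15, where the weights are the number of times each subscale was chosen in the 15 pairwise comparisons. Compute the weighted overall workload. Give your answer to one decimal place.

The tallies are the weights (they sum to 15).
Weighted sum = 4·43 + 2·77 + 1·87 + 2·74 + 5·92 + 1·13
            = 172 + 154 + 87 + 148 + 460 + 13 = 1034.
Overall workload = 1034 / 15 = 68.9333 ≈ 68.9.

68.9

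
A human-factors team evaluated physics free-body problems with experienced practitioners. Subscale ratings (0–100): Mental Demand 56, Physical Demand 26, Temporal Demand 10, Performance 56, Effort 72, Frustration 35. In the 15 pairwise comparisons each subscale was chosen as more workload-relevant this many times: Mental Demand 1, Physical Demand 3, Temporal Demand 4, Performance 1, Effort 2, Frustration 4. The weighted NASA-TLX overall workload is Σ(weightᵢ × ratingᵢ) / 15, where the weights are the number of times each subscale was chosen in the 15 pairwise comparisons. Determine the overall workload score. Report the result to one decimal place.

34.3

The tallies are the weights (they sum to 15).
Weighted sum = 1·56 + 3·26 + 4·10 + 1·56 + 2·72 + 4·35
            = 56 + 78 + 40 + 56 + 144 + 140 = 514.
Overall workload = 514 / 15 = 34.2667 ≈ 34.3.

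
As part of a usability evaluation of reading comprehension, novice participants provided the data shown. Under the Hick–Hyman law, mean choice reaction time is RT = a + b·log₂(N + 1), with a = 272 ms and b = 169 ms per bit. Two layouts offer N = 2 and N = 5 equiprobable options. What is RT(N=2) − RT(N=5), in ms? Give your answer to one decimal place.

RT(2) = 272 + 169·log₂(3) = 272 + 169·1.5850 = 539.8650 ms.
RT(5) = 272 + 169·log₂(6) = 272 + 169·2.5850 = 708.8650 ms.
Difference = 539.8650 − 708.8650 = -169.0000 ≈ -169.0 ms.

-169.0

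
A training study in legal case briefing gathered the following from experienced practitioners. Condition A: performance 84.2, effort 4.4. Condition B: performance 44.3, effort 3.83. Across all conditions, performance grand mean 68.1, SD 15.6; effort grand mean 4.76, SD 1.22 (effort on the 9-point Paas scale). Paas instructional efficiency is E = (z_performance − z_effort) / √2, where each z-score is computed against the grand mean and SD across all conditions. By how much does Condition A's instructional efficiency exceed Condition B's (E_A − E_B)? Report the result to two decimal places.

1.48

Condition A: z_P = (84.2 − 68.1)/15.6 = 1.0321; z_E = (4.4 − 4.76)/1.22 = -0.2951; E_A = (1.0321 − (-0.2951))/√2 = 0.9385.
Condition B: z_P = (44.3 − 68.1)/15.6 = -1.5256; z_E = (3.83 − 4.76)/1.22 = -0.7623; E_B = (-1.5256 − (-0.7623))/√2 = -0.5397.
E_A − E_B = 0.9385 − (-0.5397) = 1.4782 ≈ 1.48.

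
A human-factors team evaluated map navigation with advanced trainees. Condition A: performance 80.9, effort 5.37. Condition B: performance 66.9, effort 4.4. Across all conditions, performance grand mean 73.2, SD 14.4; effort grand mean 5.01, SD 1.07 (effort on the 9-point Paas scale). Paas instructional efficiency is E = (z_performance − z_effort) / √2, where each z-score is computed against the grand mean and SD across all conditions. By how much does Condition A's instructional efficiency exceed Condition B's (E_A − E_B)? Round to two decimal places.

0.05

Condition A: z_P = (80.9 − 73.2)/14.4 = 0.5347; z_E = (5.37 − 5.01)/1.07 = 0.3364; E_A = (0.5347 − 0.3364)/√2 = 0.1402.
Condition B: z_P = (66.9 − 73.2)/14.4 = -0.4375; z_E = (4.4 − 5.01)/1.07 = -0.5701; E_B = (-0.4375 − (-0.5701))/√2 = 0.0938.
E_A − E_B = 0.1402 − 0.0938 = 0.0464 ≈ 0.05.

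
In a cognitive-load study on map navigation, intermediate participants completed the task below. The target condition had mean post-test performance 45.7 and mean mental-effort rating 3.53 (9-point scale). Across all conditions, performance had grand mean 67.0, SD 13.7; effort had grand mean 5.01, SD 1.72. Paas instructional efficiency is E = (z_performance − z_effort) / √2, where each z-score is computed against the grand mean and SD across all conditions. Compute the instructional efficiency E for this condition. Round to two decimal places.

z_performance = (45.7 − 67.0) / 13.7 = -21.3000 / 13.7 = -1.5547.
z_effort = (3.53 − 5.01) / 1.72 = -1.4800 / 1.72 = -0.8605.
z_P − z_E = -1.5547 − (-0.8605) = -0.6942.
E = -0.6942 / √2 = -0.6942 / 1.41421 = -0.4909 ≈ -0.49.

-0.49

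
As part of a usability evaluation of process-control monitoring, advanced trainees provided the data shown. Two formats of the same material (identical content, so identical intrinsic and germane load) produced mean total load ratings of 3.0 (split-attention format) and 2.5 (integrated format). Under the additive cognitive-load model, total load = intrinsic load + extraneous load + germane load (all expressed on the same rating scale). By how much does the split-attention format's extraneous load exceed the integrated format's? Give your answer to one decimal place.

Intrinsic and germane load are equal across formats, so the difference in total load equals the difference in extraneous load.
Extraneous-load difference = 3.0 − 2.5 = 0.5.

0.5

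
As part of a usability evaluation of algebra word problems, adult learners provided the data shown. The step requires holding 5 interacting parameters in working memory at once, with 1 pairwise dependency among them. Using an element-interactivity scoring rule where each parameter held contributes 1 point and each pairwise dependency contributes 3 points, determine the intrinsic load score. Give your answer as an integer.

8

Element contribution: 5 × 1 = 5.
Interaction contribution: 1 × 3 = 3.
Intrinsic load = 5 + 3 = 8.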